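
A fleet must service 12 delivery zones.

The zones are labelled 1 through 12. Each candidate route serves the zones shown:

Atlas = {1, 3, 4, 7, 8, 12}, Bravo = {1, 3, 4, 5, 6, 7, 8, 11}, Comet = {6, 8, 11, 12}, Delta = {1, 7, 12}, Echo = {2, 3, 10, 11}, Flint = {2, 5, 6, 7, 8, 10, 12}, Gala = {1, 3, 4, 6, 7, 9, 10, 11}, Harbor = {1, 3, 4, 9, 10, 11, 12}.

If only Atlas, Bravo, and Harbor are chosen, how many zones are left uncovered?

1

Union of Atlas, Bravo, Harbor = {1, 3, 4, 5, 6, 7, 8, 9, 10, 11, 12}.
Not covered: 2 — 1 zone.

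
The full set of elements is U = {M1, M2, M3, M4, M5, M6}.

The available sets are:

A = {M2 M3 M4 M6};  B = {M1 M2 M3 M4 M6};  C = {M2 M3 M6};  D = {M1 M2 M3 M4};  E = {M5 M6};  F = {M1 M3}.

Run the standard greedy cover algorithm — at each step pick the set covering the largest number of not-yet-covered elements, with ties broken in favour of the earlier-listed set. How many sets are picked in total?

Greedy: pick B (covers 5 new) → pick E (covers 1 new). Total picks: 2.

2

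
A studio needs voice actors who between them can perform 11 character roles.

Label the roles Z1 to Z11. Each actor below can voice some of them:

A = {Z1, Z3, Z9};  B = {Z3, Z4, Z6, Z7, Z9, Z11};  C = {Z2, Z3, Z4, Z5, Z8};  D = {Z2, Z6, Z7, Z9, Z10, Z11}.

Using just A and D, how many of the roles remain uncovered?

Union of A, D = {Z1, Z2, Z3, Z6, Z7, Z9, Z10, Z11}.
Not covered: Z4, Z5, Z8 — 3 roles.

3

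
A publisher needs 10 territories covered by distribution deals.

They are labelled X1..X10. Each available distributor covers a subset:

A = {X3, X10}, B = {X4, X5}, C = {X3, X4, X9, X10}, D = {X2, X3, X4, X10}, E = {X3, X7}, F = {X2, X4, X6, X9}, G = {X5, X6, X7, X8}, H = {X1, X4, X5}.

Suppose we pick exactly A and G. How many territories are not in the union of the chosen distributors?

4

Union of A, G = {X3, X5, X6, X7, X8, X10}.
Not covered: X1, X2, X4, X9 — 4 territories.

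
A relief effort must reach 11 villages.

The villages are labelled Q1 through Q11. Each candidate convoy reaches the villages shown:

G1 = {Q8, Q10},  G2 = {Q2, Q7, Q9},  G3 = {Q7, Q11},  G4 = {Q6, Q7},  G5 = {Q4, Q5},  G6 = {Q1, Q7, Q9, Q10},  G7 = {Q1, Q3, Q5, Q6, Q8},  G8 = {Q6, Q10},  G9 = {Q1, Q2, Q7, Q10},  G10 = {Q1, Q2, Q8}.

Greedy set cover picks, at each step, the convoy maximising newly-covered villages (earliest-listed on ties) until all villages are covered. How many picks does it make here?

Greedy: pick G7 (covers 5 new) → pick G2 (covers 3 new) → pick G1 (covers 1 new) → pick G3 (covers 1 new) → pick G5 (covers 1 new). Total picks: 5.

5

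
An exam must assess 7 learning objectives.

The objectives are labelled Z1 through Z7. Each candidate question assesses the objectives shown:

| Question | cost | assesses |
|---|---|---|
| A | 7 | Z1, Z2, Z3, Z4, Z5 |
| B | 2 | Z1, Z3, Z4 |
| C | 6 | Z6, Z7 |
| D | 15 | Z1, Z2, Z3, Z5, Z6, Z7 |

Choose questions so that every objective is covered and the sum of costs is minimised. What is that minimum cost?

A, C together cover every objective (A ∪ C = {Z1, Z2, Z3, Z4, Z5, Z6, Z7}); total cost 7 + 6 = 13.
The greedy pick B, C, A costs 15; no covering selection beats 13.

13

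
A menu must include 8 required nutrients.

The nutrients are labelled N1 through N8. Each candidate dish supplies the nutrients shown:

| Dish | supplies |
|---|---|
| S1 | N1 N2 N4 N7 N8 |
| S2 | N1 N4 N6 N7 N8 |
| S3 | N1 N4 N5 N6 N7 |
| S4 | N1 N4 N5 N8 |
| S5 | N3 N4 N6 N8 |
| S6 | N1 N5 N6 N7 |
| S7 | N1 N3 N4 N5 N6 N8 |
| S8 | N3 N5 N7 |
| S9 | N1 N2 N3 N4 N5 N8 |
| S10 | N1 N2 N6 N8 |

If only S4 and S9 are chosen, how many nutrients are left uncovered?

2

Union of S4, S9 = {N1, N2, N3, N4, N5, N8}.
Not covered: N6, N7 — 2 nutrients.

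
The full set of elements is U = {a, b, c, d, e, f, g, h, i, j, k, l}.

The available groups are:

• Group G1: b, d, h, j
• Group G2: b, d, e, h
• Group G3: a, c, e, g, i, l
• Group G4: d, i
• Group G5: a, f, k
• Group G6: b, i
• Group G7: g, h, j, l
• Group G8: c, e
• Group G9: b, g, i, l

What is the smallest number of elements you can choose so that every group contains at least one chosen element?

Take T = {c, f, h, i}. Each listed group contains at least one of these, so T is a hitting set of size 4.
The groups G5, G6, G7, G8 are pairwise disjoint, so any hitting set needs a separate element for each — at least 4. Hence 4 is optimal.

4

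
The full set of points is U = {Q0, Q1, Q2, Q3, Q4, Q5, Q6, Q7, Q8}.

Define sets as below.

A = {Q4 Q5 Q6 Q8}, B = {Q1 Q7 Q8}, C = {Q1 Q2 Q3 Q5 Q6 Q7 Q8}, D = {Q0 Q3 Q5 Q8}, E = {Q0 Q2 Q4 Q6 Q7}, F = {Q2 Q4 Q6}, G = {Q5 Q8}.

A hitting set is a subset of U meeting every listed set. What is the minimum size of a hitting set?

Take H = {Q4, Q8}. Each listed set contains at least one of these, so H is a hitting set of size 2.
The sets E, G are pairwise disjoint, so any hitting set needs a separate point for each — at least 2. Hence 2 is optimal.

2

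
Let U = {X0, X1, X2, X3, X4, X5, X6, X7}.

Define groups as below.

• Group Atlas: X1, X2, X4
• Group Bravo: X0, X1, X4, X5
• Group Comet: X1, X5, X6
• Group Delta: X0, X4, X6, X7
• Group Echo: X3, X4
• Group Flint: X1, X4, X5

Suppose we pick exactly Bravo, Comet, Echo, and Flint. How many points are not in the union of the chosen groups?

2

Union of Bravo, Comet, Echo, Flint = {X0, X1, X3, X4, X5, X6}.
Not covered: X2, X7 — 2 points.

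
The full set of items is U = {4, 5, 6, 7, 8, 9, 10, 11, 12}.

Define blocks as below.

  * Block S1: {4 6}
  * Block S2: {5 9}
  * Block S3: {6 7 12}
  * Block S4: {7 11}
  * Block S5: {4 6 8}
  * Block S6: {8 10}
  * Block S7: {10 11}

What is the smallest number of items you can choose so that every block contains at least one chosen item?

4

H = {6, 8, 9, 11} meets every block (each contains at least one member of H), and |H| = 4.
The blocks S1, S2, S4, S6 are pairwise disjoint, so any hitting set needs a separate item for each — at least 4. Hence 4 is optimal.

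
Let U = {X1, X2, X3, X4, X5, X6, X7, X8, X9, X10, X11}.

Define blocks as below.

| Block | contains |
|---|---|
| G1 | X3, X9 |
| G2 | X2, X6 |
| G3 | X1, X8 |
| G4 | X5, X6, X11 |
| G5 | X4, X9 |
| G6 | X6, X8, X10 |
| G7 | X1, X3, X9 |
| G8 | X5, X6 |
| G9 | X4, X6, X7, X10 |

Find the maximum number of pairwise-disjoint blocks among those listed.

G3, G4, G5 are pairwise disjoint (G3={X1,X8}; G4={X5,X6,X11}; G5={X4,X9}).
Every remaining block overlaps one of these, and no 4 of the listed blocks are pairwise disjoint, so 3 is the maximum.

3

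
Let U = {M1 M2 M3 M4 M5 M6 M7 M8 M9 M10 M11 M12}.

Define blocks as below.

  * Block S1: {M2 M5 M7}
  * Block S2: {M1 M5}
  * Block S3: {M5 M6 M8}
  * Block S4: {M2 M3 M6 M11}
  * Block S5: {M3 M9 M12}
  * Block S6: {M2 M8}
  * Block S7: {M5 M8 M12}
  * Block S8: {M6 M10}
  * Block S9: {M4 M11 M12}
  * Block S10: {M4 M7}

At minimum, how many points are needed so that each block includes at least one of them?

Take H = {M1, M6, M7, M8, M12}. Each listed block contains at least one of these, so H is a hitting set of size 5.
The blocks S2, S5, S6, S8, S10 are pairwise disjoint, so any hitting set needs a separate point for each — at least 5. Hence 5 is optimal.

5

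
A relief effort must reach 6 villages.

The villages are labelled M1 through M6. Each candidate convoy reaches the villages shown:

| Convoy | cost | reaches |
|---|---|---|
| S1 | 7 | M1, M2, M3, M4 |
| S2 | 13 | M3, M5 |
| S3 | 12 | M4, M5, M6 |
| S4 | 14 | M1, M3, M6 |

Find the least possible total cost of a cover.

19

S1, S3 together cover every village (S1 ∪ S3 = {M1, M2, M3, M4, M5, M6}); total cost 7 + 12 = 19.
No covering selection has total cost below 19.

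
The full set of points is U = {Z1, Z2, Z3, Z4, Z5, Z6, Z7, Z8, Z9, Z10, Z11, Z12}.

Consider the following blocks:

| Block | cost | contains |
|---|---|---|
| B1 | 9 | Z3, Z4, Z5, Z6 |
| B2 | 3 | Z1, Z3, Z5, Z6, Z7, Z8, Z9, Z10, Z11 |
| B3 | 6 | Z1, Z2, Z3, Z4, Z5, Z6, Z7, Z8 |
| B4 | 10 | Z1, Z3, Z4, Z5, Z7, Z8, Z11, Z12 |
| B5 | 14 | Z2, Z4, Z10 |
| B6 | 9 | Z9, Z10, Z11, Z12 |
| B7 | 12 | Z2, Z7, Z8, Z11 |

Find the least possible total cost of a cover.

15

B3, B6 together cover every point (B3 ∪ B6 = {Z1, Z2, Z3, Z4, Z5, Z6, Z7, Z8, Z9, Z10, Z11, Z12}); total cost 6 + 9 = 15.
The greedy pick B2, B3, B6 costs 18; no covering selection beats 15.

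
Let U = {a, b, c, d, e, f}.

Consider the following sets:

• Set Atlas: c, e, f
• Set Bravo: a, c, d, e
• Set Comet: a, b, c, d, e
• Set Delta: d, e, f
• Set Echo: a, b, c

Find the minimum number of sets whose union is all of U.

2

Comet and Delta cover everything between them: the union {a, b, c, d, e, f} is all of U.
No single set has all 6 elements (the largest, Comet, has 5), so 2 is optimal.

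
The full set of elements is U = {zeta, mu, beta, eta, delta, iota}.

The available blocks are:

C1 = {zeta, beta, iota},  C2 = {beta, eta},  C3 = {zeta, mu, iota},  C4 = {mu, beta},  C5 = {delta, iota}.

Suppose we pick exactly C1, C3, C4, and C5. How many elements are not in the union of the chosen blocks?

Union of C1, C3, C4, C5 = {zeta, mu, beta, delta, iota}.
Not covered: eta — 1 element.

1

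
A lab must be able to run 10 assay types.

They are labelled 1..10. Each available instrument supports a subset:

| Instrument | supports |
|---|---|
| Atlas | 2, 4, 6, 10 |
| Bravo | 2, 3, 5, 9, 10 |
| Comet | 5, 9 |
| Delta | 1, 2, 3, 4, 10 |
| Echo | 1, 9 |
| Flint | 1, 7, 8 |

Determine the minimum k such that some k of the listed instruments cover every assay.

3

Take {Atlas, Bravo, Flint}. Their union is {1, 2, 3, 4, 5, 6, 7, 8, 9, 10}, which is all 10 assays.
Only Atlas contains 6, so Atlas is forced; the remaining 6 assays need at least 2 more instruments (each remaining instrument adds at most 3) — so at least 3 instruments are needed, and 3 is optimal.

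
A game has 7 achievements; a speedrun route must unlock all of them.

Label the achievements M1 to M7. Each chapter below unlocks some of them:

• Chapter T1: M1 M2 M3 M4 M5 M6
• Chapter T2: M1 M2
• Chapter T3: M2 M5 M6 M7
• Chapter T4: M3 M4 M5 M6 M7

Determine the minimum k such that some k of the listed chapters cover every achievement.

2

T2 and T4 together: T2 ∪ T4 = {M1, M2, M3, M4, M5, M6, M7} — every achievement is covered.
No single chapter has all 7 achievements (the largest, T1, has 6), so 2 is optimal.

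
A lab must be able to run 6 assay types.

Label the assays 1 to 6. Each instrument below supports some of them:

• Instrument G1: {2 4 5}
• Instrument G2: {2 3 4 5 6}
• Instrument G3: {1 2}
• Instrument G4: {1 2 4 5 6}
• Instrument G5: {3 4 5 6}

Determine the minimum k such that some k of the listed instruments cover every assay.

2

G2 and G3 together: G2 ∪ G3 = {1, 2, 3, 4, 5, 6} — every assay is covered.
No single instrument has all 6 assays (the largest, G2, has 5), so 2 is optimal.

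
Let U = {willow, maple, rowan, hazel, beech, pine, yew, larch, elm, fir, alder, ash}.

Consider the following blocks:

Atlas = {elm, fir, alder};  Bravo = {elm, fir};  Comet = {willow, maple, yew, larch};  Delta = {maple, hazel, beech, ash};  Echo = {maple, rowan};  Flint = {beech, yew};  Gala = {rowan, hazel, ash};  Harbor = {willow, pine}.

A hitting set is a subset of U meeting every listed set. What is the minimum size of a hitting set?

H = {willow, rowan, beech, fir} meets every block (each contains at least one member of H), and |H| = 4.
The blocks Atlas, Flint, Gala, Harbor are pairwise disjoint, so any hitting set needs a separate element for each — at least 4. Hence 4 is optimal.

4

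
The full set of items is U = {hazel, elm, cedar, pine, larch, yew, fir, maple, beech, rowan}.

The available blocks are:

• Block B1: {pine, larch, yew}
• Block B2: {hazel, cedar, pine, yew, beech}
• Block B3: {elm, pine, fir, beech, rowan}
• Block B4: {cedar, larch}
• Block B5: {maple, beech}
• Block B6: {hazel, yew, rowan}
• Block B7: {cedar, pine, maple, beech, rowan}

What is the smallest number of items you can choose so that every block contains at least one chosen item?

The 3 items {hazel, larch, beech} hit every block.
The blocks B4, B5, B6 are pairwise disjoint, so any hitting set needs a separate item for each — at least 3. Hence 3 is optimal.

3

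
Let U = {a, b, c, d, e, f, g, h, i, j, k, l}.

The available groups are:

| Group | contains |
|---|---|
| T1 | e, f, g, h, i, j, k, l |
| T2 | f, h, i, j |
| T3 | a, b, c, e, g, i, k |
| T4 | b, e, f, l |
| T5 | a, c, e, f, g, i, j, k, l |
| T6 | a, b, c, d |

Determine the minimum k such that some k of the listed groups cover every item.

2

Take {T1, T6}. Their union is {a, b, c, d, e, f, g, h, i, j, k, l}, which is all 12 items.
No single group has all 12 items (the largest, T5, has 9), so 2 is optimal.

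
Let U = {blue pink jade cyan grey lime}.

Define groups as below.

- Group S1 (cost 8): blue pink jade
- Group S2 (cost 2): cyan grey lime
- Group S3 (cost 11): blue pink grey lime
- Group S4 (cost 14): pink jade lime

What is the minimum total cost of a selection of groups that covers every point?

10

S1, S2 together cover every point (S1 ∪ S2 = {blue, pink, jade, cyan, grey, lime}); total cost 8 + 2 = 10.
No covering selection has total cost below 10.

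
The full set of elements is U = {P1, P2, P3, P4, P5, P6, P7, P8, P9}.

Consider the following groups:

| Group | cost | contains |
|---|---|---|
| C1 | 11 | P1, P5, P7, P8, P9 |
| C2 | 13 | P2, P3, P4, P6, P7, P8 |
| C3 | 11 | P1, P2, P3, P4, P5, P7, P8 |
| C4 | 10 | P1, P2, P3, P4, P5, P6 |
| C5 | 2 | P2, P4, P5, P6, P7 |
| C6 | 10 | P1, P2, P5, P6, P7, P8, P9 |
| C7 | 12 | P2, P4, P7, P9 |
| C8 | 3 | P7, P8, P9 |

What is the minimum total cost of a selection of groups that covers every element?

C4, C8 together cover every element (C4 ∪ C8 = {P1, P2, P3, P4, P5, P6, P7, P8, P9}); total cost 10 + 3 = 13.
The greedy pick C5, C8, C4 costs 15; no covering selection beats 13.

13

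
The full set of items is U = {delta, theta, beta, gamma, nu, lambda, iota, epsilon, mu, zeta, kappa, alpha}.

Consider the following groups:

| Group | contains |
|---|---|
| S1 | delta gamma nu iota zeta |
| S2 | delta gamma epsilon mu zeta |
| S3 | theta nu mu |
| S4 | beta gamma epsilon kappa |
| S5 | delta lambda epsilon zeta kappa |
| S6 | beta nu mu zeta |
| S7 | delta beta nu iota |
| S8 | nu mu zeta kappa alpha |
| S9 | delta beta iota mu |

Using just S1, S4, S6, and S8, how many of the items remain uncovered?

2

Union of S1, S4, S6, S8 = {delta, beta, gamma, nu, iota, epsilon, mu, zeta, kappa, alpha}.
Not covered: theta, lambda — 2 items.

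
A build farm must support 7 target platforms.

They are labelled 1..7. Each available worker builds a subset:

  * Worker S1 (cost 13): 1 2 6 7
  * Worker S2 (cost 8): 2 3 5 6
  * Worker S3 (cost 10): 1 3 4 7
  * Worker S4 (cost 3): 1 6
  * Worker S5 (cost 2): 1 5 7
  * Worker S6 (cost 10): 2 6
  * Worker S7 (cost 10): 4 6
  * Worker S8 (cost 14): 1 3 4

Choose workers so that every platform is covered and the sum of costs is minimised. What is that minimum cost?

S2, S3 together cover every platform (S2 ∪ S3 = {1, 2, 3, 4, 5, 6, 7}); total cost 8 + 10 = 18.
The greedy pick S5, S2, S3 costs 20; no covering selection beats 18.

18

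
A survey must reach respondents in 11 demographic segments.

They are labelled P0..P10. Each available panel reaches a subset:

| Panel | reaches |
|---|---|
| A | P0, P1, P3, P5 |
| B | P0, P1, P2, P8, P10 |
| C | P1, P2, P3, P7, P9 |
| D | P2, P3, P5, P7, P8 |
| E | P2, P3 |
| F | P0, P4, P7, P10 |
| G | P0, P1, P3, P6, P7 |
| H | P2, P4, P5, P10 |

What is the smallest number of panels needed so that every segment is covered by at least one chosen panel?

C and D and G and H together: C ∪ D ∪ G ∪ H = {P0, P1, P2, P3, P4, P5, P6, P7, P8, P9, P10} — every segment is covered.
No 3 of the 8 panels cover everything (all 56 combinations miss at least one segment), so 4 is optimal.

4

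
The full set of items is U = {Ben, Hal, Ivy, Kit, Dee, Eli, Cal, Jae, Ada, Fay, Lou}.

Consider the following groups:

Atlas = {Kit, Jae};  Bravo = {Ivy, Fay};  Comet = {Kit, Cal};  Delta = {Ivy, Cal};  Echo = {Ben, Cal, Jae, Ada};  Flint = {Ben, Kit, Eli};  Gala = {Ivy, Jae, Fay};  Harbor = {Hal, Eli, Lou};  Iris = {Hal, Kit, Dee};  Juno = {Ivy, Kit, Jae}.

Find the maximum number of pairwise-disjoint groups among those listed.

Comet, Gala, Harbor are pairwise disjoint (Comet={Kit,Cal}; Gala={Ivy,Jae,Fay}; Harbor={Hal,Eli,Lou}).
Every remaining group overlaps one of these, and no 4 of the listed groups are pairwise disjoint, so 3 is the maximum.

3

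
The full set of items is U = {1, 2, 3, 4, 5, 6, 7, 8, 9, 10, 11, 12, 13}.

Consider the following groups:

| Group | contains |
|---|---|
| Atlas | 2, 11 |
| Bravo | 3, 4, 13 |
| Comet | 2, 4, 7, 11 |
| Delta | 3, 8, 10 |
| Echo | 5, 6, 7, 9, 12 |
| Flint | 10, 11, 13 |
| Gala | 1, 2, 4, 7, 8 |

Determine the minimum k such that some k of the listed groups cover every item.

Delta, Echo, Flint, and Gala cover everything between them: the union {1, 2, 3, 4, 5, 6, 7, 8, 9, 10, 11, 12, 13} is all of U.
No 3 of the 7 groups cover everything (all 35 combinations miss at least one item), so 4 is optimal.

4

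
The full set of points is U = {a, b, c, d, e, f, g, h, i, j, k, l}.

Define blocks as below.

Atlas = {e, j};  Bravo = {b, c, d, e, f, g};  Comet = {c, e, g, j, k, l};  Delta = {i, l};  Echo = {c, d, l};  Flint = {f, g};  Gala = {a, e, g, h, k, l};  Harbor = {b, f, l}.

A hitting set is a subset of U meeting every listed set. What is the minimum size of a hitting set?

T = {e, g, l} meets every block (each contains at least one member of T), and |T| = 3.
The blocks Atlas, Delta, Flint are pairwise disjoint, so any hitting set needs a separate point for each — at least 3. Hence 3 is optimal.

3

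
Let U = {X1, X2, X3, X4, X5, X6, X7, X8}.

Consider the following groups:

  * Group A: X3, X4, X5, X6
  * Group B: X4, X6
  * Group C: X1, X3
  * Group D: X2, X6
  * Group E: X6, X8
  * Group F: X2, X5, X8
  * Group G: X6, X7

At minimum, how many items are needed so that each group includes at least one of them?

The 3 items {X1, X2, X6} hit every group.
The groups B, C, F are pairwise disjoint, so any hitting set needs a separate item for each — at least 3. Hence 3 is optimal.

3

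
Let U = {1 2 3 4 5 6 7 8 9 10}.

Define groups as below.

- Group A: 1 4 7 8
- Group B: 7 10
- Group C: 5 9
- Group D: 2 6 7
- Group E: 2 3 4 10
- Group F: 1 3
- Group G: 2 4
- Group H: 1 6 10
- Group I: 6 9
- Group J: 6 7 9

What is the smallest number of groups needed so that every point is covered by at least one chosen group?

4

Take {A, C, E, J}. Their union is {1, 2, 3, 4, 5, 6, 7, 8, 9, 10}, which is all 10 points.
No 3 of the 10 groups cover everything (all 120 combinations miss at least one point), so 4 is optimal.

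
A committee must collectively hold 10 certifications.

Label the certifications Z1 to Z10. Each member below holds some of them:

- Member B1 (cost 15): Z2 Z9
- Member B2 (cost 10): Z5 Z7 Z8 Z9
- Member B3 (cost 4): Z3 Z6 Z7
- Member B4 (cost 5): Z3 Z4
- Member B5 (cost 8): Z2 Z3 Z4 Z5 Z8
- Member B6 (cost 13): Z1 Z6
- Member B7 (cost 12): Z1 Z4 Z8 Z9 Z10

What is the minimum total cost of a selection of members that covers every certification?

B3, B5, B7 together cover every certification (B3 ∪ B5 ∪ B7 = {Z1, Z2, Z3, Z4, Z5, Z6, Z7, Z8, Z9, Z10}); total cost 4 + 8 + 12 = 24.
No covering selection has total cost below 24.

24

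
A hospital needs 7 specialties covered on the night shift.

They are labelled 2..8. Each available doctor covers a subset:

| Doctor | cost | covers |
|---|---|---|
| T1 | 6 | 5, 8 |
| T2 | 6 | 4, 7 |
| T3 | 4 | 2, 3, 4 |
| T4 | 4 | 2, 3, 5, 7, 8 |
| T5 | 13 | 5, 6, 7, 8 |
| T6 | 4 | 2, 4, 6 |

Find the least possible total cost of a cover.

8

T4, T6 together cover every specialty (T4 ∪ T6 = {2, 3, 4, 5, 6, 7, 8}); total cost 4 + 4 = 8.
No covering selection has total cost below 8.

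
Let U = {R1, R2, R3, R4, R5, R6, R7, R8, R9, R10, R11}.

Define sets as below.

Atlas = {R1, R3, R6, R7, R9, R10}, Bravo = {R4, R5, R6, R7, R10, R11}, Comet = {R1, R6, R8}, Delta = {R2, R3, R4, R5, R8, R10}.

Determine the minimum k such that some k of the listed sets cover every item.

Atlas and Bravo and Delta together: Atlas ∪ Bravo ∪ Delta = {R1, R2, R3, R4, R5, R6, R7, R8, R9, R10, R11} — every item is covered.
Only Delta contains R2, so Delta is forced; the remaining 5 items need at least 2 more sets (each remaining set adds at most 4) — so at least 3 sets are needed, and 3 is optimal.

3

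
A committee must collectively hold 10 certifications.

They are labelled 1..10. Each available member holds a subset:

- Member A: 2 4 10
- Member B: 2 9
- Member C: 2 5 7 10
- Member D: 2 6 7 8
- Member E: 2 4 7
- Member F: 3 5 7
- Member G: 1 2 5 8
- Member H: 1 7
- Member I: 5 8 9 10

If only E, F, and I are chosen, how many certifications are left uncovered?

Union of E, F, I = {2, 3, 4, 5, 7, 8, 9, 10}.
Not covered: 1, 6 — 2 certifications.

2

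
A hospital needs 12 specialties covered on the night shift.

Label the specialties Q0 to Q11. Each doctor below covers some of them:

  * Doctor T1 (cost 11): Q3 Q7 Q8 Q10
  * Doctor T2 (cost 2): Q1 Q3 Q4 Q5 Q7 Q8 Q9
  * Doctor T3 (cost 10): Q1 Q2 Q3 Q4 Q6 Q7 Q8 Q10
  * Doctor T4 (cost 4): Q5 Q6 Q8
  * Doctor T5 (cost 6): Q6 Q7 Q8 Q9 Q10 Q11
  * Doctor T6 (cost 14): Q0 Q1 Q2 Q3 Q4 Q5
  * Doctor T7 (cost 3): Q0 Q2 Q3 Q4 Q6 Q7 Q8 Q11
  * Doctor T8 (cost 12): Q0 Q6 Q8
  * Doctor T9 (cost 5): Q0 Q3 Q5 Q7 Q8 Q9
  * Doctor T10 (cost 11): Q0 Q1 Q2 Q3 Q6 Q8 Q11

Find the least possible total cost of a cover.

11

T2, T5, T7 together cover every specialty (T2 ∪ T5 ∪ T7 = {Q0, Q1, Q2, Q3, Q4, Q5, Q6, Q7, Q8, Q9, Q10, Q11}); total cost 2 + 6 + 3 = 11.
No covering selection has total cost below 11.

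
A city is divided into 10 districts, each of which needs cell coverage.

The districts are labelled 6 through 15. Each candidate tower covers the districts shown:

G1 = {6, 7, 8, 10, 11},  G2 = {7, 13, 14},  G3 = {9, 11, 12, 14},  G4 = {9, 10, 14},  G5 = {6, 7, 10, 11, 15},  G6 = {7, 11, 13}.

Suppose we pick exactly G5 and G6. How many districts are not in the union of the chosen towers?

Union of G5, G6 = {6, 7, 10, 11, 13, 15}.
Not covered: 8, 9, 12, 14 — 4 districts.

4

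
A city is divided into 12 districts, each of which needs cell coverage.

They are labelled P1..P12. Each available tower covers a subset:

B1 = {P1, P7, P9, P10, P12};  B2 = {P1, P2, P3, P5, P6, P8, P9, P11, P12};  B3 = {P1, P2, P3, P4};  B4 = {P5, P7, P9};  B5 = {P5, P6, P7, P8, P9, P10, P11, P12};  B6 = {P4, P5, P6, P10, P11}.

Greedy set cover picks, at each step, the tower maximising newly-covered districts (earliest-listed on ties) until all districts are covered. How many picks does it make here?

Greedy: pick B2 (covers 9 new) → pick B1 (covers 2 new) → pick B3 (covers 1 new). Total picks: 3.
(The true minimum cover uses only 2 towers, so greedy is not optimal here.)

3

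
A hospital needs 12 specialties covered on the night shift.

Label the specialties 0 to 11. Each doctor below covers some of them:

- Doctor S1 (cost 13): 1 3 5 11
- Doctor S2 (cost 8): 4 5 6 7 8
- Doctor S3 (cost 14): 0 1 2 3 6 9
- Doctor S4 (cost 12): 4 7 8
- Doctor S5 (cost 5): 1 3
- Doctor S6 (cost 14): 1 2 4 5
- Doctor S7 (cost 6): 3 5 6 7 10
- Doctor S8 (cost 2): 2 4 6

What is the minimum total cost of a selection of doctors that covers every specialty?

41

S1, S2, S3, S7 together cover every specialty (S1 ∪ S2 ∪ S3 ∪ S7 = {0, 1, 2, 3, 4, 5, 6, 7, 8, 9, 10, 11}); total cost 13 + 8 + 14 + 6 = 41.
The greedy pick S8, S7, S3, S2, S1 costs 43; no covering selection beats 41.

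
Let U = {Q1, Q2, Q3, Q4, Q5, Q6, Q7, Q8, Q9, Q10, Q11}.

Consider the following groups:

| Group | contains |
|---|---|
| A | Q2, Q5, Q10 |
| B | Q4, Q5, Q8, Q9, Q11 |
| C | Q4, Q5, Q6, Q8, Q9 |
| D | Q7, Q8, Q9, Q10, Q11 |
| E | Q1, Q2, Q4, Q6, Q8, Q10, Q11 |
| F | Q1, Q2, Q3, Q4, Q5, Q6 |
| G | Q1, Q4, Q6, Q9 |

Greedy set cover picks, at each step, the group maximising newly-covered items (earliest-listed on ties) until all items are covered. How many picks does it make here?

Greedy: pick E (covers 7 new) → pick B (covers 2 new) → pick D (covers 1 new) → pick F (covers 1 new). Total picks: 4.
(The true minimum cover uses only 2 groups, so greedy is not optimal here.)

4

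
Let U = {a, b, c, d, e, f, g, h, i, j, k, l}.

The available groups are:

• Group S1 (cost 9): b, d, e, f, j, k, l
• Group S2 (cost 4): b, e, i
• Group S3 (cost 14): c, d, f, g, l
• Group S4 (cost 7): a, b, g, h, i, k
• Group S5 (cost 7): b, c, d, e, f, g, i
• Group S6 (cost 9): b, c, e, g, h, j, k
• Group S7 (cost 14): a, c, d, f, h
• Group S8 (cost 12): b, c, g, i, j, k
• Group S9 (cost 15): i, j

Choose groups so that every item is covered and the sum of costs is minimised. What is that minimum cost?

S1, S4, S5 together cover every item (S1 ∪ S4 ∪ S5 = {a, b, c, d, e, f, g, h, i, j, k, l}); total cost 9 + 7 + 7 = 23.
No covering selection has total cost below 23.

23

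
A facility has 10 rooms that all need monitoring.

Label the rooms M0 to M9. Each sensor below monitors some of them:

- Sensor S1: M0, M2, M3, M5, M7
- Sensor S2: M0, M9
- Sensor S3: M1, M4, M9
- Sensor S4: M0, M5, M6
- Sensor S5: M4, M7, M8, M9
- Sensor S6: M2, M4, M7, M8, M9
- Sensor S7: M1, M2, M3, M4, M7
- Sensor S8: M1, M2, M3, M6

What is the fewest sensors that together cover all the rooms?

3

S1 and S5 and S8 together: S1 ∪ S5 ∪ S8 = {M0, M1, M2, M3, M4, M5, M6, M7, M8, M9} — every room is covered.
No 2 of the 8 sensors cover everything (all 28 combinations miss at least one room), so 3 is optimal.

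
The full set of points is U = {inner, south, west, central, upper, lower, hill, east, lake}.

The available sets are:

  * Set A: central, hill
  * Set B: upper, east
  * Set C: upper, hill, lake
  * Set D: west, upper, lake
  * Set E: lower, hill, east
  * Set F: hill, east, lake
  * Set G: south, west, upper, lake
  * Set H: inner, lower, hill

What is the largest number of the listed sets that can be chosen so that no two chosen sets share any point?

A, B are pairwise disjoint (A={central,hill}; B={upper,east}).
Every remaining set overlaps one of these, and no 3 of the listed sets are pairwise disjoint, so 2 is the maximum.

2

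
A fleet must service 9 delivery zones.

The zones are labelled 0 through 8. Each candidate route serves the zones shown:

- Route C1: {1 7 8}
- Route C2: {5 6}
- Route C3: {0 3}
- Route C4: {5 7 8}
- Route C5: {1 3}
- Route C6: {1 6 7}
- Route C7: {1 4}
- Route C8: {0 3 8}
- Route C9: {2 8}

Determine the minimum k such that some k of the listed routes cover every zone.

5

C2 and C4 and C7 and C8 and C9 together: C2 ∪ C4 ∪ C7 ∪ C8 ∪ C9 = {0, 1, 2, 3, 4, 5, 6, 7, 8} — every zone is covered.
No 4 of the 9 routes cover everything (all 126 combinations miss at least one zone), so 5 is optimal.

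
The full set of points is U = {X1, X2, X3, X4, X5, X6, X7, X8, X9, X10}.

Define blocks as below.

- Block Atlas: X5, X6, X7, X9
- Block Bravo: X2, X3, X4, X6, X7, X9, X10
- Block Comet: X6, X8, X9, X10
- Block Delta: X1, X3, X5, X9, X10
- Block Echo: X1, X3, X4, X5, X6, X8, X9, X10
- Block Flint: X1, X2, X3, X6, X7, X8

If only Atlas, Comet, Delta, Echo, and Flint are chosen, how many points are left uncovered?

Union of Atlas, Comet, Delta, Echo, Flint = {X1, X2, X3, X4, X5, X6, X7, X8, X9, X10} — that's every point, so 0 are uncovered.

0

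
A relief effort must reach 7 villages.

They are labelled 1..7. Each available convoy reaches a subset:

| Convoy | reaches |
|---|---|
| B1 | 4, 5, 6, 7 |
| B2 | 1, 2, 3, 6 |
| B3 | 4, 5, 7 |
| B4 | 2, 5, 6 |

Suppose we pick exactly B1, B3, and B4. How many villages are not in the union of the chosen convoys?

2

Union of B1, B3, B4 = {2, 4, 5, 6, 7}.
Not covered: 1, 3 — 2 villages.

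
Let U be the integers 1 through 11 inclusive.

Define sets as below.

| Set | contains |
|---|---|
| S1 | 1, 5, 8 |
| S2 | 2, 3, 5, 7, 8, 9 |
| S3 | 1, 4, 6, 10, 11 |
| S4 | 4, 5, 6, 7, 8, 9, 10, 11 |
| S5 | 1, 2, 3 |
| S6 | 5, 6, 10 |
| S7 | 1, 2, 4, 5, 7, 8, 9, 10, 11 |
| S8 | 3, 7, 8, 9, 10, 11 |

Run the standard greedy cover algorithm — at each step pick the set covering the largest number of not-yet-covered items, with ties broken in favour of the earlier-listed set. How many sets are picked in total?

Greedy: pick S7 (covers 9 new) → pick S2 (covers 1 new) → pick S3 (covers 1 new). Total picks: 3.
(The true minimum cover uses only 2 sets, so greedy is not optimal here.)

3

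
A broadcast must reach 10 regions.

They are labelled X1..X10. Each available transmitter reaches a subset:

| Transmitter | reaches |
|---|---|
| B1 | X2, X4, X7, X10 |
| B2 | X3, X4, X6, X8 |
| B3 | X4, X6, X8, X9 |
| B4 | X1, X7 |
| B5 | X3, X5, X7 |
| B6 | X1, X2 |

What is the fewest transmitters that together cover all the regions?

4

Take {B1, B3, B4, B5}. Their union is {X1, X2, X3, X4, X5, X6, X7, X8, X9, X10}, which is all 10 regions.
No 3 of the 6 transmitters cover everything (all 20 combinations miss at least one region), so 4 is optimal.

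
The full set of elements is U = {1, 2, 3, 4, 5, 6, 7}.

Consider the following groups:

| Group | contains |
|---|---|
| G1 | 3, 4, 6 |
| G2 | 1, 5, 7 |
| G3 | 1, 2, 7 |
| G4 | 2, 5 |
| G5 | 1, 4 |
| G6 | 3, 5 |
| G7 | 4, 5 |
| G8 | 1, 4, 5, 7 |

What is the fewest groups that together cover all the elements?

3

G1 and G3 and G8 together: G1 ∪ G3 ∪ G8 = {1, 2, 3, 4, 5, 6, 7} — every element is covered.
Only G1 contains 6, so G1 is forced; the remaining 4 elements need at least 2 more groups (each remaining group adds at most 3) — so at least 3 groups are needed, and 3 is optimal.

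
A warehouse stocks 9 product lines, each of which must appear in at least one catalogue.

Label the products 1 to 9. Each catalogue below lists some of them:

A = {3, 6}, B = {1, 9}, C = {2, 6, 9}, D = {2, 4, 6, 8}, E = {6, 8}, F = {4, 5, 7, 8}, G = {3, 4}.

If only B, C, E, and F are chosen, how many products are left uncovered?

1

Union of B, C, E, F = {1, 2, 4, 5, 6, 7, 8, 9}.
Not covered: 3 — 1 product.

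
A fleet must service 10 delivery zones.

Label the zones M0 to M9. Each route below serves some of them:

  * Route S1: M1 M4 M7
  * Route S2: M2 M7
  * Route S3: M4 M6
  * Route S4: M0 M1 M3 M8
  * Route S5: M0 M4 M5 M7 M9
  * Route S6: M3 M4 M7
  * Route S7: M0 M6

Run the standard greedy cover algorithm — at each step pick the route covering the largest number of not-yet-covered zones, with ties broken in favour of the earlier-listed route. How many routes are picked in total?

4

Greedy: pick S5 (covers 5 new) → pick S4 (covers 3 new) → pick S2 (covers 1 new) → pick S3 (covers 1 new). Total picks: 4.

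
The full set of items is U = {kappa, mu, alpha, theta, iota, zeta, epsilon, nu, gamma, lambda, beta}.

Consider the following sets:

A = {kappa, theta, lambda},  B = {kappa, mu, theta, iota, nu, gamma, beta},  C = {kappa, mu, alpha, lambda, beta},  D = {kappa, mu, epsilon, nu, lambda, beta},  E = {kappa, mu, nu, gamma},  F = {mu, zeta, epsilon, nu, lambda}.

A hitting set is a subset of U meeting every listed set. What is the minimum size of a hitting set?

The 2 items {kappa, lambda} hit every set.
No single item lies in every set, so at least 2 are needed and 2 is optimal.

2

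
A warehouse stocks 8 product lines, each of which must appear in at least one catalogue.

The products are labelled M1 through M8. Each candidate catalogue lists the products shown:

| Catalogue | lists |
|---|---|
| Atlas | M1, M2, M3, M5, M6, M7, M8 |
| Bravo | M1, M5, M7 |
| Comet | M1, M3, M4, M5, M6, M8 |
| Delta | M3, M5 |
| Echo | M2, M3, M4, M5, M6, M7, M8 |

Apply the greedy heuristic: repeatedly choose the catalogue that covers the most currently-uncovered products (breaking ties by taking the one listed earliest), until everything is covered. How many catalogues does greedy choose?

Greedy: pick Atlas (covers 7 new) → pick Comet (covers 1 new). Total picks: 2.

2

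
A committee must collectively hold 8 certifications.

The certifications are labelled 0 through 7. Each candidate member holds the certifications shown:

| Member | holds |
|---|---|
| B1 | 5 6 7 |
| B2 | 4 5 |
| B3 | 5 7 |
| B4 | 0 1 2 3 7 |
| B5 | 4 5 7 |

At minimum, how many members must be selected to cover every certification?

B1 and B4 and B5 together: B1 ∪ B4 ∪ B5 = {0, 1, 2, 3, 4, 5, 6, 7} — every certification is covered.
Only B4 contains 0, so B4 is forced; the remaining 3 certifications need at least 2 more members (each remaining member adds at most 2) — so at least 3 members are needed, and 3 is optimal.

3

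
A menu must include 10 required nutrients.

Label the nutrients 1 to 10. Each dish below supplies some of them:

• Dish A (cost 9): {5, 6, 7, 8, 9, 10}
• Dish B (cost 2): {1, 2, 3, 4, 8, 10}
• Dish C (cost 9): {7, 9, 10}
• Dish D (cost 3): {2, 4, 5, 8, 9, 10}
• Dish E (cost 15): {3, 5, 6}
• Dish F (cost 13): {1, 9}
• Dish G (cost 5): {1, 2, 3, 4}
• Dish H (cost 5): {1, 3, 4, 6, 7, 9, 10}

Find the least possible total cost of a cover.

8

D, H together cover every nutrient (D ∪ H = {1, 2, 3, 4, 5, 6, 7, 8, 9, 10}); total cost 3 + 5 = 8.
The greedy pick B, D, H costs 10; no covering selection beats 8.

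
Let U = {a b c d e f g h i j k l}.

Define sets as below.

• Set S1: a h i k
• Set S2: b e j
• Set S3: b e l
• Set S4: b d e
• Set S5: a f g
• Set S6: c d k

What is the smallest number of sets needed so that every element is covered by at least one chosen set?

S1 and S2 and S3 and S5 and S6 together: S1 ∪ S2 ∪ S3 ∪ S5 ∪ S6 = {a, b, c, d, e, f, g, h, i, j, k, l} — every element is covered.
No 4 of the 6 sets cover everything (all 15 combinations miss at least one element), so 5 is optimal.

5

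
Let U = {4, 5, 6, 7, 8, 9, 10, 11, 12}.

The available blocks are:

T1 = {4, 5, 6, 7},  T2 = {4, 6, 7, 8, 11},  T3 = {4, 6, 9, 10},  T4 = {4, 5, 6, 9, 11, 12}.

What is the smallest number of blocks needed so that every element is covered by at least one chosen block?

3

T2, T3, and T4 cover everything between them: the union {4, 5, 6, 7, 8, 9, 10, 11, 12} is all of U.
Only T2 contains 8, so T2 is forced; the remaining 4 elements need at least 2 more blocks (each remaining block adds at most 3) — so at least 3 blocks are needed, and 3 is optimal.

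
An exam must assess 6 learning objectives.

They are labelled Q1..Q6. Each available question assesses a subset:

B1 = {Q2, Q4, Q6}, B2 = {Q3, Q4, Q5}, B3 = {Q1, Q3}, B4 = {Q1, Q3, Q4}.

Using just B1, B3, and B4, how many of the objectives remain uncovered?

1

Union of B1, B3, B4 = {Q1, Q2, Q3, Q4, Q6}.
Not covered: Q5 — 1 objective.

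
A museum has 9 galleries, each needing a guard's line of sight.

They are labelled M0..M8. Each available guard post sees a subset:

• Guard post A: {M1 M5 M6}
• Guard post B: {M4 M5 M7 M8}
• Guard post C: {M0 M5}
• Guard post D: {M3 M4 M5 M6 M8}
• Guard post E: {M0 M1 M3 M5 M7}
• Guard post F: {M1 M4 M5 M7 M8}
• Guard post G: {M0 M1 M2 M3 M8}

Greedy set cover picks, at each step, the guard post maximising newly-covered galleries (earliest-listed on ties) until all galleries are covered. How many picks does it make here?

3

Greedy: pick D (covers 5 new) → pick E (covers 3 new) → pick G (covers 1 new). Total picks: 3.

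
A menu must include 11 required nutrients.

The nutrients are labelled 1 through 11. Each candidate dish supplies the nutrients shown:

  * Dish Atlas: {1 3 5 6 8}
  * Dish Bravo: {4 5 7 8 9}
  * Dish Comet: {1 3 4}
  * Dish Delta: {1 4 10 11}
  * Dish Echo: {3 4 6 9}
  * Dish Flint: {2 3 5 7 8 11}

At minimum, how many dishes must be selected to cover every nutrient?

3

Delta and Echo and Flint together: Delta ∪ Echo ∪ Flint = {1, 2, 3, 4, 5, 6, 7, 8, 9, 10, 11} — every nutrient is covered.
Only Flint contains 2, so Flint is forced; the remaining 5 nutrients need at least 2 more dishes (each remaining dish adds at most 3) — so at least 3 dishes are needed, and 3 is optimal.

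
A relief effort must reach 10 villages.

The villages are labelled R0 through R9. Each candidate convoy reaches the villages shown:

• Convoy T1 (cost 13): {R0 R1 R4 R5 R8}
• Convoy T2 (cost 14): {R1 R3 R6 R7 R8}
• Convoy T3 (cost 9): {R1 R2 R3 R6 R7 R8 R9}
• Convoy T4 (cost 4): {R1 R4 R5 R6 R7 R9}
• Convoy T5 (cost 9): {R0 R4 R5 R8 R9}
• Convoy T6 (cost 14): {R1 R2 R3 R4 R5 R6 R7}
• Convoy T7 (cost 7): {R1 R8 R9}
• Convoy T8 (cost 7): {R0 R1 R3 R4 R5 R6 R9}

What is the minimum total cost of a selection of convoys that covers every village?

T3, T8 together cover every village (T3 ∪ T8 = {R0, R1, R2, R3, R4, R5, R6, R7, R8, R9}); total cost 9 + 7 = 16.
The greedy pick T4, T3, T8 costs 20; no covering selection beats 16.

16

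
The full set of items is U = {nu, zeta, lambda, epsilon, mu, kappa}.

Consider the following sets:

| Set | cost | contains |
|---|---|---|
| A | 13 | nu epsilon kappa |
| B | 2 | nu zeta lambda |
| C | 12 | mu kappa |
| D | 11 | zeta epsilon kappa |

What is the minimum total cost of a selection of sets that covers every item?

B, C, D together cover every item (B ∪ C ∪ D = {nu, zeta, lambda, epsilon, mu, kappa}); total cost 2 + 12 + 11 = 25.
No covering selection has total cost below 25.

25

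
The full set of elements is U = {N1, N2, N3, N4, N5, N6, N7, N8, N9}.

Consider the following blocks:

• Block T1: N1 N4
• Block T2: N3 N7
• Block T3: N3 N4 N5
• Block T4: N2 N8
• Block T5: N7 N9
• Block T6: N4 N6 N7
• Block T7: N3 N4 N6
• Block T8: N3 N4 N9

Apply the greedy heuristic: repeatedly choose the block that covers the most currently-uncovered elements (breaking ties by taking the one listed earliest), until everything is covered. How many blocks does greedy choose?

5

Greedy: pick T3 (covers 3 new) → pick T4 (covers 2 new) → pick T5 (covers 2 new) → pick T1 (covers 1 new) → pick T6 (covers 1 new). Total picks: 5.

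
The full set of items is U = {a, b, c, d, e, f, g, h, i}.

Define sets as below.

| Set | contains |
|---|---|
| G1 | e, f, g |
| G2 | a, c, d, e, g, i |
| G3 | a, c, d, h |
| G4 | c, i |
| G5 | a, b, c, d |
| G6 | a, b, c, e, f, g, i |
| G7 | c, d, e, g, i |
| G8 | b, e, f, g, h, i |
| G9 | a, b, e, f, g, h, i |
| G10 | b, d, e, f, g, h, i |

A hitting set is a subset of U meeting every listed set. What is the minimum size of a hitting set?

2

T = {c, f} meets every set (each contains at least one member of T), and |T| = 2.
The sets G1, G4 are pairwise disjoint, so any hitting set needs a separate item for each — at least 2. Hence 2 is optimal.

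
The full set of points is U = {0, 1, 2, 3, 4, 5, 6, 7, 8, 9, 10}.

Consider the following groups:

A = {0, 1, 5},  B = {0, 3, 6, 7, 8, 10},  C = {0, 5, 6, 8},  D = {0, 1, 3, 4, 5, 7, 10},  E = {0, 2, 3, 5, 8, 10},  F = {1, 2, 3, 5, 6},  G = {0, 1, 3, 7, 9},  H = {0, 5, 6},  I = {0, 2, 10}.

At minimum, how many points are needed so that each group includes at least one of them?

2

Take T = {0, 3}. Each listed group contains at least one of these, so T is a hitting set of size 2.
No single point lies in every group, so at least 2 are needed and 2 is optimal.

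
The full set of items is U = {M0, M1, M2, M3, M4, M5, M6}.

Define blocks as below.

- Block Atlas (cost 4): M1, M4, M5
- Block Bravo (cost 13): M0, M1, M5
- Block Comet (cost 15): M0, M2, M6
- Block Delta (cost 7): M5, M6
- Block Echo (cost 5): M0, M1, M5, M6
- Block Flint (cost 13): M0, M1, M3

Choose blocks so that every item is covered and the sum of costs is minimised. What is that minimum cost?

32

Atlas, Comet, Flint together cover every item (Atlas ∪ Comet ∪ Flint = {M0, M1, M2, M3, M4, M5, M6}); total cost 4 + 15 + 13 = 32.
The greedy pick Echo, Atlas, Flint, Comet costs 37; no covering selection beats 32.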